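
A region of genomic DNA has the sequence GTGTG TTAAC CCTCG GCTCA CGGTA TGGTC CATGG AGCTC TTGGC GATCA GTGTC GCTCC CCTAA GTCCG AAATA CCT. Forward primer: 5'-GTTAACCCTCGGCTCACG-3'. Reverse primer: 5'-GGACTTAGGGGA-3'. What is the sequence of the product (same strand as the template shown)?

The forward primer matches the template at positions 5–22.
Reverse complement of the reverse primer: TCCCCTAAGTCC. This occurs on the top strand at positions 58–69.
The product is the template from position 5 through 69 (65 bp).

5'-GTTAACCCTCGGCTCACGGTATGGTCCATGGAGCTCTTGGCGATCAGTGTCGCTCCCCTAAGTCC-3'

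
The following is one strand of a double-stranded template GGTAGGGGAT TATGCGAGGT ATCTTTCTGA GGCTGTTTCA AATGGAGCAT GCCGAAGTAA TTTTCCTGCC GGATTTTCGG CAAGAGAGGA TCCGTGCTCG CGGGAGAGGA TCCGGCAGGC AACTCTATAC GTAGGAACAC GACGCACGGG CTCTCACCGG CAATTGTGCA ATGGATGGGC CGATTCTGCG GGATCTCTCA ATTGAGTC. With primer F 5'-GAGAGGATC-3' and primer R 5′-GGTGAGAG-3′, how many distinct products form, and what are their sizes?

Two products: 75 bp, 55 bp

The forward primer GAGAGGATC matches the top strand at positions 84–92, 104–112.
The reverse primer's reverse complement is CTCTCACC, matching at positions 151–158.
Each forward site pairs with the reverse site to give a product ending at position 158: sizes 75, 55 bp.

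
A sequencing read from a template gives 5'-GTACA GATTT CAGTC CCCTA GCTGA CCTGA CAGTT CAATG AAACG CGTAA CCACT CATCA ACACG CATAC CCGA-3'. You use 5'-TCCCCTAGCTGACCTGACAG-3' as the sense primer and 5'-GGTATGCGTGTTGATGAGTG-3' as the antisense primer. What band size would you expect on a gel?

Scanning the template, TCCCCTAGCTGACCTGACAG occurs at positions 14–33; this primer anneals to the bottom strand there with its 3' end pointing downstream.
Reverse complement of the reverse primer: CACTCATCAACACGCATACC. This occurs on the top strand at positions 52–71.
Amplicon spans positions 14–71: 58 bp.

58 bp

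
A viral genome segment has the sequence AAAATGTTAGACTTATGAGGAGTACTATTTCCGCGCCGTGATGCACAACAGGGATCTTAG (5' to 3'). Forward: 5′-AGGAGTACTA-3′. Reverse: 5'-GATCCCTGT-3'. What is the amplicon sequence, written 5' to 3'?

5'-AGGAGTACTATTTCCGCGCCGTGATGCACAACAGGGATC-3'

Scanning the template, AGGAGTACTA occurs at positions 18–27; this primer anneals to the bottom strand there with its 3' end pointing downstream.
Taking the reverse complement of GATCCCTGT gives ACAGGGATC, found at positions 48–56 on the template; the primer anneals here to the top strand with its 3' end pointing upstream.
The product is the template from position 18 through 56 (39 bp).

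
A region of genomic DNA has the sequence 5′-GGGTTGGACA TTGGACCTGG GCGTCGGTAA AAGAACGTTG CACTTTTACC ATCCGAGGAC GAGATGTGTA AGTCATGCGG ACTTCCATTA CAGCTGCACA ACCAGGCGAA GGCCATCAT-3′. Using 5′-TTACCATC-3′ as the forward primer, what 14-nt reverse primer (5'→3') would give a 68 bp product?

The forward primer binds at positions 46–53, so a 68 bp product ends at position 46 + 68 − 1 = 113.
The reverse primer anneals to the top strand over positions 100–113, i.e. to AACCAGGCGAAGGC.
Its sequence written 5'→3' is the reverse complement: GCCTTCGCCTGGTT.

5'-GCCTTCGCCTGGTT-3'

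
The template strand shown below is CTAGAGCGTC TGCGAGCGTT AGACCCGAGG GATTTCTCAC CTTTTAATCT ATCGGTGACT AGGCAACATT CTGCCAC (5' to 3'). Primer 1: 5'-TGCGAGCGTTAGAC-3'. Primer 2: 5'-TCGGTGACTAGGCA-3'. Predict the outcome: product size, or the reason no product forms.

No product — both primers anneal to the same strand and extend in the same direction.

Primer 1 (TGCGAGCGTTAGAC) matches the top strand at positions 11–24 (3' end points downstream).
Primer 2 (TCGGTGACTAGGCA) also matches the top strand directly, at positions 52–65 — its reverse complement TGCCTAGTCACCGA is not present.
Both primers anneal to the bottom strand with 3' ends pointing the same way, so neither can prime synthesis back toward the other.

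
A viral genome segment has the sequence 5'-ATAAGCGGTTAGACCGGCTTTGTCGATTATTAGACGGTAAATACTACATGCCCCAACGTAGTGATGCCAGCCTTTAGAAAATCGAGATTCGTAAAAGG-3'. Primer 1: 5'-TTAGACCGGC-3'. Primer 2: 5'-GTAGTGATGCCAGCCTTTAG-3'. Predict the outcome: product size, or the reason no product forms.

Primer 1 (TTAGACCGGC) matches the top strand at positions 9–18 (3' end points downstream).
Primer 2 (GTAGTGATGCCAGCCTTTAG) also matches the top strand directly, at positions 58–77 — its reverse complement CTAAAGGCTGGCATCACTAC is not present.
Both primers anneal to the bottom strand with 3' ends pointing the same way, so neither can prime synthesis back toward the other.

No product — both primers anneal to the same strand and extend in the same direction.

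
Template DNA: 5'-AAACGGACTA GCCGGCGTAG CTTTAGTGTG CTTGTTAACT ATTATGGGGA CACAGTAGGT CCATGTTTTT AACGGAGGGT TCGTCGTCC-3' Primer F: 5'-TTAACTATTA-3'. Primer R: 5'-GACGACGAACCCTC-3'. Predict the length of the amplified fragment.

54 bp

The forward primer matches the template at positions 35–44.
The reverse primer's reverse complement is GAGGGTTCGTCGTC, which matches the template at positions 75–88.
Product length = (reverse-primer end) − (forward-primer start) + 1 = 88 − 35 + 1 = 54 bp.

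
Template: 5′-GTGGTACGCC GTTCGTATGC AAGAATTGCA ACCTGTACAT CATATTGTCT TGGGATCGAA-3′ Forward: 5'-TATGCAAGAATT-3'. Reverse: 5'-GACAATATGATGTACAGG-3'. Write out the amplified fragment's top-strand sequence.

Scanning the template, TATGCAAGAATT occurs at positions 16–27; this primer anneals to the bottom strand there with its 3' end pointing downstream.
The reverse primer's reverse complement is CCTGTACATCATATTGTC, which matches the template at positions 32–49.
The product is the template from position 16 through 49 (34 bp).

5'-TATGCAAGAATTGCAACCTGTACATCATATTGTC-3'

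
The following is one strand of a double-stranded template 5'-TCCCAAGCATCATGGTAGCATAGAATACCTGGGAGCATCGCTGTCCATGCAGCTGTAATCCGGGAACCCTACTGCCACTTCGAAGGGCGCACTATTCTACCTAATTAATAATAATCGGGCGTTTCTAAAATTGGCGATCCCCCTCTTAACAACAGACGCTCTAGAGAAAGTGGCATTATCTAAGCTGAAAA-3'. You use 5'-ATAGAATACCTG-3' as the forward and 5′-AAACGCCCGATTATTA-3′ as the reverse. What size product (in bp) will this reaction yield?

Scanning the template, ATAGAATACCTG occurs at positions 20–31; this primer anneals to the bottom strand there with its 3' end pointing downstream.
Reverse complement of the reverse primer: TAATAATCGGGCGTTT. This occurs on the top strand at positions 109–124.
The product runs from position 20 to position 124, so its length is 124 − 20 + 1 = 105 bp.

105 bp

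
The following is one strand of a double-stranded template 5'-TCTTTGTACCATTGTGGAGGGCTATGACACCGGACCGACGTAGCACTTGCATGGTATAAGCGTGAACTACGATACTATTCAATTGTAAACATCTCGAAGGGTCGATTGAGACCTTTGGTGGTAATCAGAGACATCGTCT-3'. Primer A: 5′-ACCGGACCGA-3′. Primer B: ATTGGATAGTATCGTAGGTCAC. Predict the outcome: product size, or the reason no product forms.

Primer B (ATTGGATAGTATCGTAGGTCAC) does not match the top strand, and its reverse complement GTGACCTACGATACTATCCAAT does not match either.
With no annealing site for primer B, no amplification occurs.

No product — primer B has no binding site in the template.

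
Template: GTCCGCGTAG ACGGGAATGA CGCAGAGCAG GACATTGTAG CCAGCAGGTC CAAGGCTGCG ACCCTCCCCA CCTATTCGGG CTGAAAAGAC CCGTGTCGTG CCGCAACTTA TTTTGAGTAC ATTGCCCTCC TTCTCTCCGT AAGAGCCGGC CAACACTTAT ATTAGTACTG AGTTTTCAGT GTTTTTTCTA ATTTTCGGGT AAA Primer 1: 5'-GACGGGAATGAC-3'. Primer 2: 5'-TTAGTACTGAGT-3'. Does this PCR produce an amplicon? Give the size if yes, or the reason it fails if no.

No product — both primers anneal to the same strand and extend in the same direction.

Primer 1 (GACGGGAATGAC) matches the top strand at positions 10–21 (3' end points downstream).
Primer 2 (TTAGTACTGAGT) also matches the top strand directly, at positions 162–173 — its reverse complement ACTCAGTACTAA is not present.
Both primers anneal to the bottom strand with 3' ends pointing the same way, so neither can prime synthesis back toward the other.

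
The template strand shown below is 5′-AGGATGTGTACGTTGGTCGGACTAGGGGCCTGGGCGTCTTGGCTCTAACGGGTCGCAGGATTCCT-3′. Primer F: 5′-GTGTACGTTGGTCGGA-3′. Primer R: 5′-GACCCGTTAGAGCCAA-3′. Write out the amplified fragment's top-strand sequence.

Scanning the template, GTGTACGTTGGTCGGA occurs at positions 6–21; this primer anneals to the bottom strand there with its 3' end pointing downstream.
Reverse complement of the reverse primer: TTGGCTCTAACGGGTC. This occurs on the top strand at positions 39–54.
The product is the template from position 6 through 54 (49 bp).

5'-GTGTACGTTGGTCGGACTAGGGGCCTGGGCGTCTTGGCTCTAACGGGTC-3'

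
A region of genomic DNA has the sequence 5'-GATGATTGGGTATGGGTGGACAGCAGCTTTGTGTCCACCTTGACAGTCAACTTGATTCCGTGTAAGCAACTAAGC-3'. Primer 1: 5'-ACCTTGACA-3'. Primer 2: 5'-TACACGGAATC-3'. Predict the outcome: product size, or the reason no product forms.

Yes — a 28 bp product.

Primer 1 (ACCTTGACA) matches the top strand at positions 37–45; it acts as a forward primer.
Primer 2's reverse complement is GATTCCGTGTA, matching the top strand at positions 54–64; it acts as a reverse primer.
The 3' ends face each other across positions 37–64, giving a 28 bp product.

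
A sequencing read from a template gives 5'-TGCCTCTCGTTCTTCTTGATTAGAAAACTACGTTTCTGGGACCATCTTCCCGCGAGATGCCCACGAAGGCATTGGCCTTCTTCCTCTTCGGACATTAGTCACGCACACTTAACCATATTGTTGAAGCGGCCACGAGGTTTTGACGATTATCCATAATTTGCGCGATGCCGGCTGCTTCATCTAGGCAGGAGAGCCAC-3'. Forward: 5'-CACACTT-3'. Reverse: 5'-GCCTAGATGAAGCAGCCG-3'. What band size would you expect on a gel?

Scanning the template, CACACTT occurs at positions 104–110; this primer anneals to the bottom strand there with its 3' end pointing downstream.
Reverse complement of the reverse primer: CGGCTGCTTCATCTAGGC. This occurs on the top strand at positions 169–186.
Product length = (reverse-primer end) − (forward-primer start) + 1 = 186 − 104 + 1 = 83 bp.

83 bp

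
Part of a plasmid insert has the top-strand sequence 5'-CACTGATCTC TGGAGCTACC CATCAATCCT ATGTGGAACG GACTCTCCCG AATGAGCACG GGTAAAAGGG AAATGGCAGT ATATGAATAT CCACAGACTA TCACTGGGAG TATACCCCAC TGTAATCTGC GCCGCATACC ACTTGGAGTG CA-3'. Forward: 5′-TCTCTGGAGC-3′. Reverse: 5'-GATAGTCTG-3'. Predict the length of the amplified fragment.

Forward primer TCTCTGGAGC is found on the top strand at positions 7–16.
Reverse complement of the reverse primer: CAGACTATC. This occurs on the top strand at positions 94–102.
The product runs from position 7 to position 102, so its length is 102 − 7 + 1 = 96 bp.

96 bp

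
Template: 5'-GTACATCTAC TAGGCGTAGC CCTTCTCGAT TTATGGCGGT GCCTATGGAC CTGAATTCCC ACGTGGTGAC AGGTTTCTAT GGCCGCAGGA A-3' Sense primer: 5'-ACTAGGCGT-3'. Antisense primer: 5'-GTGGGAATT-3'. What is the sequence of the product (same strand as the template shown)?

The forward primer matches the template at positions 9–17.
Reverse complement of the reverse primer: AATTCCCAC. This occurs on the top strand at positions 54–62.
The product is the template from position 9 through 62 (54 bp).

5'-ACTAGGCGTAGCCCTTCTCGATTTATGGCGGTGCCTATGGACCTGAATTCCCAC-3'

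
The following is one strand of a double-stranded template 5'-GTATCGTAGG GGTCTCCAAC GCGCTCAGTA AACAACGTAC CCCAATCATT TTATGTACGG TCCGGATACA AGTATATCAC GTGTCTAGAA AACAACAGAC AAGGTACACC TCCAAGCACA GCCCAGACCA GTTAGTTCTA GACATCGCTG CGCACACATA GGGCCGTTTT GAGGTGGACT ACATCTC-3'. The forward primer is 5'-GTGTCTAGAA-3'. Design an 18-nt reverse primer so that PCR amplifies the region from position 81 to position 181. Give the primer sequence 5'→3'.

The product's 3' end on the top strand is position 181.
The reverse primer anneals to the top strand over positions 164–181, i.e. to CCGTTTTGAGGTGGACTA.
Its sequence written 5'→3' is the reverse complement: TAGTCCACCTCAAAACGG.

5'-TAGTCCACCTCAAAACGG-3'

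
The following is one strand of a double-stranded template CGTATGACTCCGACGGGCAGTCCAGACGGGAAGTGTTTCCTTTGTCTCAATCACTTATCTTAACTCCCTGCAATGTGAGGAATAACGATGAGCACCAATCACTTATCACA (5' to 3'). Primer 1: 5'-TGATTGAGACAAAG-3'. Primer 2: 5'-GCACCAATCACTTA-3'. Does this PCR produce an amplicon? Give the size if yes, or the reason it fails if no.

Primer 1 (TGATTGAGACAAAG) has reverse complement CTTTGTCTCAATCA, which matches the top strand at positions 40–53; primer 1 anneals to the top strand there with its 3' end pointing upstream toward position 40.
Primer 2 (GCACCAATCACTTA) matches the top strand directly at positions 92–105; it anneals to the bottom strand with its 3' end pointing downstream toward position 105.
The 3' ends diverge (primer 1 extends toward position 1, primer 2 toward position 110), so the primers never converge on a shared product.

No product — the primers' 3' ends point away from each other.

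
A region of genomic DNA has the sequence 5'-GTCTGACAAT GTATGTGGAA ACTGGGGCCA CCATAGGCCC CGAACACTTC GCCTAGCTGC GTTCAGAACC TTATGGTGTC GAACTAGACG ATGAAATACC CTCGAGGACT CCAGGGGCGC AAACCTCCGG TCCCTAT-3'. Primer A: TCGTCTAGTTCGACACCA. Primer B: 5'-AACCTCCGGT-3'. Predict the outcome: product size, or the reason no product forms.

No product — the primers' 3' ends point away from each other.

Primer A (TCGTCTAGTTCGACACCA) has reverse complement TGGTGTCGAACTAGACGA, which matches the top strand at positions 74–91; primer A anneals to the top strand there with its 3' end pointing upstream toward position 74.
Primer B (AACCTCCGGT) matches the top strand directly at positions 122–131; it anneals to the bottom strand with its 3' end pointing downstream toward position 131.
The 3' ends diverge (primer A extends toward position 1, primer B toward position 137), so the primers never converge on a shared product.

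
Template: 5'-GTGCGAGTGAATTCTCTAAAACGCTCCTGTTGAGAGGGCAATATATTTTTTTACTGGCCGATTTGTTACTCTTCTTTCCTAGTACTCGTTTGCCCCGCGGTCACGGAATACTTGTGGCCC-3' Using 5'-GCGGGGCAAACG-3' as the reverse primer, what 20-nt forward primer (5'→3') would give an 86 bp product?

5'-TCTCTAAAACGCTCCTGTTG-3'

The reverse primer's reverse complement CGTTTGCCCCGC matches the template at positions 87–98, so the product ends at position 98.
An 86 bp product then starts at position 98 − 86 + 1 = 13.
The forward primer is identical to the top strand there: TCTCTAAAACGCTCCTGTTG.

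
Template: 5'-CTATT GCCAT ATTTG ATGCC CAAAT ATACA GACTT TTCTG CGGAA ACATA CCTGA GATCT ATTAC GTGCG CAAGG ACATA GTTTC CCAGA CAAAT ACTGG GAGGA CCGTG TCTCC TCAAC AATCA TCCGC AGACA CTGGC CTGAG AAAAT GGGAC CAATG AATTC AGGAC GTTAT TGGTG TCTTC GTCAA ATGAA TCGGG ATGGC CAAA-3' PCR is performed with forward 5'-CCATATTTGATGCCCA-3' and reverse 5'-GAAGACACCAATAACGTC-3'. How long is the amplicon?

The forward primer matches the template at positions 7–22.
Reverse complement of the reverse primer: GACGTTATTGGTGTCTTC. This occurs on the top strand at positions 168–185.
The product runs from position 7 to position 185, so its length is 185 − 7 + 1 = 179 bp.

179 bp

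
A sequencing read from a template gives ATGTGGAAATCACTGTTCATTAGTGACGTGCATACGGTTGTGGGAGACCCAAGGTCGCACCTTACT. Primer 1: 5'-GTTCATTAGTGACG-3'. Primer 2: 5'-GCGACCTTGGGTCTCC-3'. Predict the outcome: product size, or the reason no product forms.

Yes — a 44 bp product.

Primer 1 (GTTCATTAGTGACG) matches the top strand at positions 15–28; it acts as a forward primer.
Primer 2's reverse complement is GGAGACCCAAGGTCGC, matching the top strand at positions 43–58; it acts as a reverse primer.
The 3' ends face each other across positions 15–58, giving a 44 bp product.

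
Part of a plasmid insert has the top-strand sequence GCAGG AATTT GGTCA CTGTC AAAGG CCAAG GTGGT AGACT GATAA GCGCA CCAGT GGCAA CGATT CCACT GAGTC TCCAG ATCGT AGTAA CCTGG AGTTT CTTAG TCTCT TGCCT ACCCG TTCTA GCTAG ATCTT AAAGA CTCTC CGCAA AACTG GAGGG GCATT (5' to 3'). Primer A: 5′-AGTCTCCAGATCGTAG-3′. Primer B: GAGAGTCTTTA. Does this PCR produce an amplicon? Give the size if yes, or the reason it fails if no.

Primer A (AGTCTCCAGATCGTAG) matches the top strand at positions 72–87; it acts as a forward primer.
Primer B's reverse complement is TAAAGACTCTC, matching the top strand at positions 135–145; it acts as a reverse primer.
The 3' ends face each other across positions 72–145, giving a 74 bp product.

Yes — a 74 bp product.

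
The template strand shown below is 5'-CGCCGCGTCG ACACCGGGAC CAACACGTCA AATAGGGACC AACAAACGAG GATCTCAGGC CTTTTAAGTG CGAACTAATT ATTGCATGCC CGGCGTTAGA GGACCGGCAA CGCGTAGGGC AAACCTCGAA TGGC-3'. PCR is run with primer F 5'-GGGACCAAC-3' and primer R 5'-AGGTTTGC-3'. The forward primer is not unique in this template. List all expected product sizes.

The forward primer GGGACCAAC matches the top strand at positions 16–24, 35–43.
The reverse primer's reverse complement is GCAAACCT, matching at positions 119–126.
Each forward site pairs with the reverse site to give a product ending at position 126: sizes 111, 92 bp.

111 bp, 92 bp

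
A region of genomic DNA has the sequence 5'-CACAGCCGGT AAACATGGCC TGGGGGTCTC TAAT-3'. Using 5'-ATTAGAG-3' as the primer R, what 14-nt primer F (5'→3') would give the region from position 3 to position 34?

5'-CAGCCGGTAAACAT-3'

The reverse primer's reverse complement CTCTAAT matches the template at positions 28–34; the product starts at position 3.
The forward primer is identical to the top strand over positions 3–16: CAGCCGGTAAACAT.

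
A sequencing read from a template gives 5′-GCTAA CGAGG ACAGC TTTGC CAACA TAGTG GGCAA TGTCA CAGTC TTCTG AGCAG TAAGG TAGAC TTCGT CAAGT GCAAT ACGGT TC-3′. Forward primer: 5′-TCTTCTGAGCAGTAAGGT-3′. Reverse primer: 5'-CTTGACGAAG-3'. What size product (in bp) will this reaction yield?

The forward primer matches the template at positions 44–61.
Taking the reverse complement of CTTGACGAAG gives CTTCGTCAAG, found at positions 65–74 on the template; the primer anneals here to the top strand with its 3' end pointing upstream.
The product runs from position 44 to position 74, so its length is 74 − 44 + 1 = 31 bp.

31 bp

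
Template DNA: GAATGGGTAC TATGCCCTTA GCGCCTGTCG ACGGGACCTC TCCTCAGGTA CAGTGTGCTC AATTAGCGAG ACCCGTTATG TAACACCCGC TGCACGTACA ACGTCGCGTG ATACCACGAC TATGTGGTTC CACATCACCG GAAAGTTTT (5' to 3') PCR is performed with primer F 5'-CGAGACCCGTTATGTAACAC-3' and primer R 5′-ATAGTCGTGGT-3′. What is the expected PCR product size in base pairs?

The forward primer matches the template at positions 67–86.
Reverse complement of the reverse primer: ACCACGACTAT. This occurs on the top strand at positions 113–123.
Product length = (reverse-primer end) − (forward-primer start) + 1 = 123 − 67 + 1 = 57 bp.

57 bp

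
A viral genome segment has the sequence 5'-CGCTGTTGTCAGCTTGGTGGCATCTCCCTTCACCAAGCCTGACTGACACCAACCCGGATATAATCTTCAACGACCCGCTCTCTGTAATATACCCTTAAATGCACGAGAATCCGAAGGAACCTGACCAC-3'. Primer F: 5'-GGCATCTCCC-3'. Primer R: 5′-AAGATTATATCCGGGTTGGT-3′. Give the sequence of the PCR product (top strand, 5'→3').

5'-GGCATCTCCCTTCACCAAGCCTGACTGACACCAACCCGGATATAATCTT-3'

The forward primer matches the template at positions 19–28.
Reverse complement of the reverse primer: ACCAACCCGGATATAATCTT. This occurs on the top strand at positions 48–67.
The product is the template from position 19 through 67 (49 bp).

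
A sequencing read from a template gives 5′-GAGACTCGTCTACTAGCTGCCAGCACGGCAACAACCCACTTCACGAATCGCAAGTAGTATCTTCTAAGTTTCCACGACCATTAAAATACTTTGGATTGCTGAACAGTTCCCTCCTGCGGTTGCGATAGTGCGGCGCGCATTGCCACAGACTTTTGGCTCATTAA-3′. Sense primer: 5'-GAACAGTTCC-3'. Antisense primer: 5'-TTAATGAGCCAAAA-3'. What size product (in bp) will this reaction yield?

64 bp

Scanning the template, GAACAGTTCC occurs at positions 101–110; this primer anneals to the bottom strand there with its 3' end pointing downstream.
Taking the reverse complement of TTAATGAGCCAAAA gives TTTTGGCTCATTAA, found at positions 151–164 on the template; the primer anneals here to the top strand with its 3' end pointing upstream.
The product runs from position 101 to position 164, so its length is 164 − 101 + 1 = 64 bp.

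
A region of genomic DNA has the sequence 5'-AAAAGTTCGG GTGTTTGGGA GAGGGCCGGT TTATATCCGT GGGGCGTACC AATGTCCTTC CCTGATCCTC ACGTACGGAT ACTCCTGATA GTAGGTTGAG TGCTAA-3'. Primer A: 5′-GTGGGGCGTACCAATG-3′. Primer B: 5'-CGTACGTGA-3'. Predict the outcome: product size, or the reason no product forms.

Yes — a 39 bp product.

Primer A (GTGGGGCGTACCAATG) matches the top strand at positions 39–54; it acts as a forward primer.
Primer B's reverse complement is TCACGTACG, matching the top strand at positions 69–77; it acts as a reverse primer.
The 3' ends face each other across positions 39–77, giving a 39 bp product.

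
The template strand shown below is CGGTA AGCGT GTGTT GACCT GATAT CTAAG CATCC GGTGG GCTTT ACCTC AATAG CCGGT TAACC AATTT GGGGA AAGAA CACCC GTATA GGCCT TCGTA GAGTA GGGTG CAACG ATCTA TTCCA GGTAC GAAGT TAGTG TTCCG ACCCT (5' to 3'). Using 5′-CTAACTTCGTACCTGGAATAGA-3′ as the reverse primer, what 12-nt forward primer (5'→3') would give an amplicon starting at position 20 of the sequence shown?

5'-TGATATCTAAGC-3'

The reverse primer's reverse complement TCTATTCCAGGTACGAAGTTAG matches the template at positions 117–138; the product starts at position 20.
The forward primer is identical to the top strand over positions 20–31: TGATATCTAAGC.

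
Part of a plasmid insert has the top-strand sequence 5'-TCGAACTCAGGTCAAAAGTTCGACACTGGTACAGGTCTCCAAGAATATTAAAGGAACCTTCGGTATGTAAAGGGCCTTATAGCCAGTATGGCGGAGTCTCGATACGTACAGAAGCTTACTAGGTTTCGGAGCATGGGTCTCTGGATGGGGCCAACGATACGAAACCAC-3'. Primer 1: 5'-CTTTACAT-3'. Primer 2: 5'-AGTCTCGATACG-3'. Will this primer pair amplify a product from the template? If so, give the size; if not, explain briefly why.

Primer 1 (CTTTACAT) has reverse complement ATGTAAAG, which matches the top strand at positions 65–72; primer 1 anneals to the top strand there with its 3' end pointing upstream toward position 65.
Primer 2 (AGTCTCGATACG) matches the top strand directly at positions 95–106; it anneals to the bottom strand with its 3' end pointing downstream toward position 106.
The 3' ends diverge (primer 1 extends toward position 1, primer 2 toward position 168), so the primers never converge on a shared product.

No product — the primers' 3' ends point away from each other.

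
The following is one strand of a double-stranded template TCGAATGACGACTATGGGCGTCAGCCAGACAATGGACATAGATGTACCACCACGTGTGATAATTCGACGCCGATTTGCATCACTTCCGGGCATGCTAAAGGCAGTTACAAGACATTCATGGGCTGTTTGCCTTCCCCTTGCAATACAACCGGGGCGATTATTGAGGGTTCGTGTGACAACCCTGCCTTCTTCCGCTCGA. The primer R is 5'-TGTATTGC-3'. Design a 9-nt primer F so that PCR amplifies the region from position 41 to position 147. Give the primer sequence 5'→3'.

The reverse primer's reverse complement GCAATACA matches the template at positions 140–147; the product starts at position 41.
The forward primer is identical to the top strand over positions 41–49: GATGTACCA.

5'-GATGTACCA-3'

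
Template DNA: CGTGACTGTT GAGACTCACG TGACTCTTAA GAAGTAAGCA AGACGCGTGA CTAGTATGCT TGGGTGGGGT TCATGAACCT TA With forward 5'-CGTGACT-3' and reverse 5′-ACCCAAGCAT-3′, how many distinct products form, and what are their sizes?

The forward primer CGTGACT matches the top strand at positions 1–7, 19–25, 46–52.
The reverse primer's reverse complement is ATGCTTGGGT, matching at positions 56–65.
Each forward site pairs with the reverse site to give a product ending at position 65: sizes 65, 47, 20 bp.

Three products: 65 bp, 47 bp, 20 bp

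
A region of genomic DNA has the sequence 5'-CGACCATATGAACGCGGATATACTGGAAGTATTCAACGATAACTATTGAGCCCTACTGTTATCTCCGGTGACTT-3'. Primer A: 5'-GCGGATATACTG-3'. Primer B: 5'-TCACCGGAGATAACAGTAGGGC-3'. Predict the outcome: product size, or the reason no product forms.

Primer A (GCGGATATACTG) matches the top strand at positions 14–25; it acts as a forward primer.
Primer B's reverse complement is GCCCTACTGTTATCTCCGGTGA, matching the top strand at positions 50–71; it acts as a reverse primer.
The 3' ends face each other across positions 14–71, giving a 58 bp product.

Yes — a 58 bp product.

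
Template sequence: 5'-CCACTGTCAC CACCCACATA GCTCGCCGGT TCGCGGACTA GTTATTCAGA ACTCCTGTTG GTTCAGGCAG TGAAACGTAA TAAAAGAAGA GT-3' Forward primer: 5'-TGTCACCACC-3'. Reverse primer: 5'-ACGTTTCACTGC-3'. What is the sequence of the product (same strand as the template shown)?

5'-TGTCACCACCCACATAGCTCGCCGGTTCGCGGACTAGTTATTCAGAACTCCTGTTGGTTCAGGCAGTGAAACGT-3'

Scanning the template, TGTCACCACC occurs at positions 5–14; this primer anneals to the bottom strand there with its 3' end pointing downstream.
The reverse primer's reverse complement is GCAGTGAAACGT, which matches the template at positions 67–78.
The product is the template from position 5 through 78 (74 bp).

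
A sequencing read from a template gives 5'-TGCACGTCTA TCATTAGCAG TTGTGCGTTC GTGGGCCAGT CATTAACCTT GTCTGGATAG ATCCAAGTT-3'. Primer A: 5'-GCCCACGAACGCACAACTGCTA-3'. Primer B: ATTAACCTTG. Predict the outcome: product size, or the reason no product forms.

No product — the primers' 3' ends point away from each other.

Primer A (GCCCACGAACGCACAACTGCTA) has reverse complement TAGCAGTTGTGCGTTCGTGGGC, which matches the top strand at positions 15–36; primer A anneals to the top strand there with its 3' end pointing upstream toward position 15.
Primer B (ATTAACCTTG) matches the top strand directly at positions 42–51; it anneals to the bottom strand with its 3' end pointing downstream toward position 51.
The 3' ends diverge (primer A extends toward position 1, primer B toward position 69), so the primers never converge on a shared product.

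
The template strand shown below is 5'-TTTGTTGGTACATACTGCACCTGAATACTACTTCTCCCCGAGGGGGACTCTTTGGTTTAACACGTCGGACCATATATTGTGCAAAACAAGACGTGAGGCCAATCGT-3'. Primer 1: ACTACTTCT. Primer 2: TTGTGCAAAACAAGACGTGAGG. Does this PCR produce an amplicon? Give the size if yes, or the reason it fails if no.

No product — both primers anneal to the same strand and extend in the same direction.

Primer 1 (ACTACTTCT) matches the top strand at positions 27–35 (3' end points downstream).
Primer 2 (TTGTGCAAAACAAGACGTGAGG) also matches the top strand directly, at positions 77–98 — its reverse complement CCTCACGTCTTGTTTTGCACAA is not present.
Both primers anneal to the bottom strand with 3' ends pointing the same way, so neither can prime synthesis back toward the other.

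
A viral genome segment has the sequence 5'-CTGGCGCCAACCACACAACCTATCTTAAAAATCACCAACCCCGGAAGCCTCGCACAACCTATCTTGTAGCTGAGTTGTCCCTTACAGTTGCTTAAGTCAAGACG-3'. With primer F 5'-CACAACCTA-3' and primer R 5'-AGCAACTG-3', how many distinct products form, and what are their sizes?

The forward primer CACAACCTA matches the top strand at positions 14–22, 53–61.
The reverse primer's reverse complement is CAGTTGCT, matching at positions 85–92.
Each forward site pairs with the reverse site to give a product ending at position 92: sizes 79, 40 bp.

Two products: 79 bp, 40 bp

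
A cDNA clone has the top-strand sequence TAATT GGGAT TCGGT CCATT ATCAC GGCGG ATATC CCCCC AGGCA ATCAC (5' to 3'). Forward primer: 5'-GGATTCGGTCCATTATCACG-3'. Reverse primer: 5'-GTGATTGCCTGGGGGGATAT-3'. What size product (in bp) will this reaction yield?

44 bp

Scanning the template, GGATTCGGTCCATTATCACG occurs at positions 7–26; this primer anneals to the bottom strand there with its 3' end pointing downstream.
The reverse primer's reverse complement is ATATCCCCCCAGGCAATCAC, which matches the template at positions 31–50.
The product runs from position 7 to position 50, so its length is 50 − 7 + 1 = 44 bp.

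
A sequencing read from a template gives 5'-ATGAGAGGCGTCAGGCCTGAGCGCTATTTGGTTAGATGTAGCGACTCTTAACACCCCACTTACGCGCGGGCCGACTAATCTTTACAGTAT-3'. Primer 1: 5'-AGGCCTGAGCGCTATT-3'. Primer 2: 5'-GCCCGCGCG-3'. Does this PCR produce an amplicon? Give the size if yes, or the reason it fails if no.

Yes — a 59 bp product.

Primer 1 (AGGCCTGAGCGCTATT) matches the top strand at positions 13–28; it acts as a forward primer.
Primer 2's reverse complement is CGCGCGGGC, matching the top strand at positions 63–71; it acts as a reverse primer.
The 3' ends face each other across positions 13–71, giving a 59 bp product.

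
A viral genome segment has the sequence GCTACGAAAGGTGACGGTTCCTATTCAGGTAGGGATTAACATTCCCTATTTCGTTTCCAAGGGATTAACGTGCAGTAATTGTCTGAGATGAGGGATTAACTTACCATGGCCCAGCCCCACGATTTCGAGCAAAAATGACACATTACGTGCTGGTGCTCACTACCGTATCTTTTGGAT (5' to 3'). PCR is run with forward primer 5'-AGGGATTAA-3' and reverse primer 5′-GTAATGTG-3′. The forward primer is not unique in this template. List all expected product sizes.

116 bp, 87 bp, 56 bp

The forward primer AGGGATTAA matches the top strand at positions 31–39, 60–68, 91–99.
The reverse primer's reverse complement is CACATTAC, matching at positions 139–146.
Each forward site pairs with the reverse site to give a product ending at position 146: sizes 116, 87, 56 bp.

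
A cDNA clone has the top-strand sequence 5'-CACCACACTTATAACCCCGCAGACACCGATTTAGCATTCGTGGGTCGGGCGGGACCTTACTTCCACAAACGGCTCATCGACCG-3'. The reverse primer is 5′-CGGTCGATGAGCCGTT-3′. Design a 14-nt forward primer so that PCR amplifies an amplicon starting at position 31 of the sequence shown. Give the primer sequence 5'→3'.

5'-TTAGCATTCGTGGG-3'

The reverse primer's reverse complement AACGGCTCATCGACCG matches the template at positions 68–83; the product starts at position 31.
The forward primer is identical to the top strand over positions 31–44: TTAGCATTCGTGGG.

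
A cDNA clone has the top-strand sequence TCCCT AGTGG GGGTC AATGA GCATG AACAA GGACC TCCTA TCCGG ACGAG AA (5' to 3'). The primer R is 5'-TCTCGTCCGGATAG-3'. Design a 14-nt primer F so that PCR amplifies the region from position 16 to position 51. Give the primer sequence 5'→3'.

5'-AATGAGCATGAACA-3'

The reverse primer's reverse complement CTATCCGGACGAGA matches the template at positions 38–51; the product starts at position 16.
The forward primer is identical to the top strand over positions 16–29: AATGAGCATGAACA.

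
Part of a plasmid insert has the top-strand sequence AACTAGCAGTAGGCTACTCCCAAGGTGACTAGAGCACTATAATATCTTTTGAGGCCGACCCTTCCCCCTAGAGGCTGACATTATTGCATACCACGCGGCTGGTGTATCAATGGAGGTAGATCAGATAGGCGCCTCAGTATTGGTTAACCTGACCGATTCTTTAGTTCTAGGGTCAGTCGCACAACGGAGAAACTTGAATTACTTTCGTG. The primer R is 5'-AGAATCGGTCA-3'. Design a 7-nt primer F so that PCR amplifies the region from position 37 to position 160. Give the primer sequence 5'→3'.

The reverse primer's reverse complement TGACCGATTCT matches the template at positions 150–160; the product starts at position 37.
The forward primer is identical to the top strand over positions 37–43: CTATAAT.

5'-CTATAAT-3'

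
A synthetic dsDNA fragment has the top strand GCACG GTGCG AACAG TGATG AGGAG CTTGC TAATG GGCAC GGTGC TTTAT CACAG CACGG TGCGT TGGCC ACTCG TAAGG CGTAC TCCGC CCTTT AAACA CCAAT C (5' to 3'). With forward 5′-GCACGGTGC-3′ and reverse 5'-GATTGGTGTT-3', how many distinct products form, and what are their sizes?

The forward primer GCACGGTGC matches the top strand at positions 1–9, 37–45, 55–63.
The reverse primer's reverse complement is AACACCAATC, matching at positions 97–106.
Each forward site pairs with the reverse site to give a product ending at position 106: sizes 106, 70, 52 bp.

Three products: 106 bp, 70 bp, 52 bp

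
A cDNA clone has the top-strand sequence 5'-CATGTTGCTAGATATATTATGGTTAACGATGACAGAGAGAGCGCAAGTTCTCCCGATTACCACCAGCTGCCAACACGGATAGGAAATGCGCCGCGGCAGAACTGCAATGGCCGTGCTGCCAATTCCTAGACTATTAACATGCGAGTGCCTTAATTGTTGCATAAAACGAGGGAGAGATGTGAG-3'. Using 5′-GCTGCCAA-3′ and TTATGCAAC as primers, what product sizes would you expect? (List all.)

99 bp, 50 bp

The forward primer GCTGCCAA matches the top strand at positions 66–73, 115–122.
The reverse primer's reverse complement is GTTGCATAA, matching at positions 156–164.
Each forward site pairs with the reverse site to give a product ending at position 164: sizes 99, 50 bp.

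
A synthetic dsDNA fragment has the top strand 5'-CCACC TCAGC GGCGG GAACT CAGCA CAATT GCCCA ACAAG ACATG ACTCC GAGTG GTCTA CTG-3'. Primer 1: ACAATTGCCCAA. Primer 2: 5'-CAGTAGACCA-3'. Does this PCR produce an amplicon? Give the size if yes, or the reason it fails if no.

Yes — a 39 bp product.

Primer 1 (ACAATTGCCCAA) matches the top strand at positions 25–36; it acts as a forward primer.
Primer 2's reverse complement is TGGTCTACTG, matching the top strand at positions 54–63; it acts as a reverse primer.
The 3' ends face each other across positions 25–63, giving a 39 bp product.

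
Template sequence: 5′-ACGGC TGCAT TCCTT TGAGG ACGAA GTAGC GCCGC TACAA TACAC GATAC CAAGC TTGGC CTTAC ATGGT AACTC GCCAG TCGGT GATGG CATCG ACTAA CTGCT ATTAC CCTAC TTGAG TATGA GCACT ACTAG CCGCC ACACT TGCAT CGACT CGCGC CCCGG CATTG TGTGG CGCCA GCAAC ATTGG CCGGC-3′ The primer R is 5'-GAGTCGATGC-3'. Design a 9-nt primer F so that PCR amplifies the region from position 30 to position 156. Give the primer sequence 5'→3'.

The reverse primer's reverse complement GCATCGACTC matches the template at positions 147–156; the product starts at position 30.
The forward primer is identical to the top strand over positions 30–38: CGCCGCTAC.

5'-CGCCGCTAC-3'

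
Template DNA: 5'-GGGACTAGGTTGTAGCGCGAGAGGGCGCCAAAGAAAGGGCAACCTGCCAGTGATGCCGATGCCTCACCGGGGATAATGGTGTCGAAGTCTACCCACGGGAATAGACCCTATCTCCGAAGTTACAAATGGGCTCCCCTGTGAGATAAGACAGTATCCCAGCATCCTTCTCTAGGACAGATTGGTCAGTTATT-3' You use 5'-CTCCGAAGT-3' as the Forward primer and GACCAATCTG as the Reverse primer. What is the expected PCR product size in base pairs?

Forward primer CTCCGAAGT is found on the top strand at positions 112–120.
Reverse complement of the reverse primer: CAGATTGGTC. This occurs on the top strand at positions 175–184.
The product runs from position 112 to position 184, so its length is 184 − 112 + 1 = 73 bp.

73 bp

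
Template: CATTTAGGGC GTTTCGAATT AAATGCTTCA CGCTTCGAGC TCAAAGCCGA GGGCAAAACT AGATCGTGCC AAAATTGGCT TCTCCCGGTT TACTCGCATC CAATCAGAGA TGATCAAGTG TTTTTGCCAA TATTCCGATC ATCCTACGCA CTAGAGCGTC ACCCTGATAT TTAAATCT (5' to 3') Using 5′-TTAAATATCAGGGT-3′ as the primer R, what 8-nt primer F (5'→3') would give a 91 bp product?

The reverse primer's reverse complement ACCCTGATATTTAA matches the template at positions 161–174, so the product ends at position 174.
A 91 bp product then starts at position 174 − 91 + 1 = 84.
The forward primer is identical to the top strand there: CCCGGTTT.

5'-CCCGGTTT-3'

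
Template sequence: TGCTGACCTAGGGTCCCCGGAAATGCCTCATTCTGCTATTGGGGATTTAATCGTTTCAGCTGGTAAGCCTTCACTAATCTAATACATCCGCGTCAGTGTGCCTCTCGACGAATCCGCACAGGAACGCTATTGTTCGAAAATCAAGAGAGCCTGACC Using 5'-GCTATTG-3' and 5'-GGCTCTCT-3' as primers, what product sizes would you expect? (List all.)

The forward primer GCTATTG matches the top strand at positions 35–41, 126–132.
The reverse primer's reverse complement is AGAGAGCC, matching at positions 144–151.
Each forward site pairs with the reverse site to give a product ending at position 151: sizes 117, 26 bp.

117 bp, 26 bp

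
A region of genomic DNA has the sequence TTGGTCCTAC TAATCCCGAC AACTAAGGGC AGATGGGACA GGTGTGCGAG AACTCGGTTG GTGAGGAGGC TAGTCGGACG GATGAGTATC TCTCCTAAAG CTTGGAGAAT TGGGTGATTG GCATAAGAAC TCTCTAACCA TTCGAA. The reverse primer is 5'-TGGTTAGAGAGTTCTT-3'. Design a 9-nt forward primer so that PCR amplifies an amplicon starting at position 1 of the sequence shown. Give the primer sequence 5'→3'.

The reverse primer's reverse complement AAGAACTCTCTAACCA matches the template at positions 125–140; the product starts at position 1.
The forward primer is identical to the top strand over positions 1–9: TTGGTCCTA.

5'-TTGGTCCTA-3'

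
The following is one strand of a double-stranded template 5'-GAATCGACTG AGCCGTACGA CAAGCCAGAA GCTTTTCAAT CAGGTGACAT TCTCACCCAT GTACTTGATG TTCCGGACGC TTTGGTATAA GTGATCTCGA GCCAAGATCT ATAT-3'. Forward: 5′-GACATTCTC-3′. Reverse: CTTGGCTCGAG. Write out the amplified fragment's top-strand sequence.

Forward primer GACATTCTC is found on the top strand at positions 46–54.
The reverse primer's reverse complement is CTCGAGCCAAG, which matches the template at positions 96–106.
The product is the template from position 46 through 106 (61 bp).

5'-GACATTCTCACCCATGTACTTGATGTTCCGGACGCTTTGGTATAAGTGATCTCGAGCCAAG-3'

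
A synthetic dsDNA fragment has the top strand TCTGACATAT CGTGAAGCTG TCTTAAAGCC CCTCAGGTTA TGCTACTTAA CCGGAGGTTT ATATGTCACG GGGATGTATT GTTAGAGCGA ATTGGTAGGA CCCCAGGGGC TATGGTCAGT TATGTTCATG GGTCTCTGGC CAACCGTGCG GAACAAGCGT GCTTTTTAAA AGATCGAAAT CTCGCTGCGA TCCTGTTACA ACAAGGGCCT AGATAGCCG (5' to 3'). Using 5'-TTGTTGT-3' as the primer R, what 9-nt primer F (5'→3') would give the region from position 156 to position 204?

The reverse primer's reverse complement ACAACAA matches the template at positions 198–204; the product starts at position 156.
The forward primer is identical to the top strand over positions 156–164: AGCGTGCTT.

5'-AGCGTGCTT-3'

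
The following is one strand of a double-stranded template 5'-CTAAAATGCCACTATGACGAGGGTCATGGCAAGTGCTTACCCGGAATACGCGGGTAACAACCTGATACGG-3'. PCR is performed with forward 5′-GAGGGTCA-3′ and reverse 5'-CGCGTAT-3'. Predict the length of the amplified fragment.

Forward primer GAGGGTCA is found on the top strand at positions 19–26.
Taking the reverse complement of CGCGTAT gives ATACGCG, found at positions 46–52 on the template; the primer anneals here to the top strand with its 3' end pointing upstream.
Product length = (reverse-primer end) − (forward-primer start) + 1 = 52 − 19 + 1 = 34 bp.

34 bp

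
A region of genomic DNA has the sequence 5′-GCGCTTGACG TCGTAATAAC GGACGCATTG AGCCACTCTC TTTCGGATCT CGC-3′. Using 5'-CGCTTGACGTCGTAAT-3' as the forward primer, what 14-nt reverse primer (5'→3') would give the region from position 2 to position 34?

The product's 3' end on the top strand is position 34.
The reverse primer anneals to the top strand over positions 21–34, i.e. to GGACGCATTGAGCC.
Its sequence written 5'→3' is the reverse complement: GGCTCAATGCGTCC.

5'-GGCTCAATGCGTCC-3'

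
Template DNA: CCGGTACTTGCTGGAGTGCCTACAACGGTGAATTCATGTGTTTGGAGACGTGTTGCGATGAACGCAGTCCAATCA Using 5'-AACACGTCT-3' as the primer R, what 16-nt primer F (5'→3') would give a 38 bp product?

The reverse primer's reverse complement AGACGTGTT matches the template at positions 46–54, so the product ends at position 54.
A 38 bp product then starts at position 54 − 38 + 1 = 17.
The forward primer is identical to the top strand there: TGCCTACAACGGTGAA.

5'-TGCCTACAACGGTGAA-3'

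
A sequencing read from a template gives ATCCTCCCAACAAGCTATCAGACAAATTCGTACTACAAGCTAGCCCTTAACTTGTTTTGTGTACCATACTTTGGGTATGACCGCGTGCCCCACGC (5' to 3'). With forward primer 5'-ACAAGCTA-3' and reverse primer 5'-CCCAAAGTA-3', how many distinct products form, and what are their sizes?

The forward primer ACAAGCTA matches the top strand at positions 10–17, 35–42.
The reverse primer's reverse complement is TACTTTGGG, matching at positions 67–75.
Each forward site pairs with the reverse site to give a product ending at position 75: sizes 66, 41 bp.

Two products: 66 bp, 41 bp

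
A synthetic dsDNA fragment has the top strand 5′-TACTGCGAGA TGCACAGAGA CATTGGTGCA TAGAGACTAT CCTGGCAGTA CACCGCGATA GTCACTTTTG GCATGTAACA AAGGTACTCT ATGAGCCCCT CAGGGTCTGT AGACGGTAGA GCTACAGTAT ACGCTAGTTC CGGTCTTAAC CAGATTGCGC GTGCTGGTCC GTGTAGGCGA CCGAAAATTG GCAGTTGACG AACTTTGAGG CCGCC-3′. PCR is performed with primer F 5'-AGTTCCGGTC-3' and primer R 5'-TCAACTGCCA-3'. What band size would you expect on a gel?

63 bp

Scanning the template, AGTTCCGGTC occurs at positions 136–145; this primer anneals to the bottom strand there with its 3' end pointing downstream.
The reverse primer's reverse complement is TGGCAGTTGA, which matches the template at positions 189–198.
Product length = (reverse-primer end) − (forward-primer start) + 1 = 198 − 136 + 1 = 63 bp.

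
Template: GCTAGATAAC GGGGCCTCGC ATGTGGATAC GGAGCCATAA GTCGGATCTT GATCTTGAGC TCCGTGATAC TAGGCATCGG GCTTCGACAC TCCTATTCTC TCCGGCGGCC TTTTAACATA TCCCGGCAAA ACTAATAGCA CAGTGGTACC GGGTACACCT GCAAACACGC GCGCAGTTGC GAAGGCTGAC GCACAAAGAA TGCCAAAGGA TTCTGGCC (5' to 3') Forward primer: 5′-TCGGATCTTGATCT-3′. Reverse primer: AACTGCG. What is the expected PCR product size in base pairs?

Forward primer TCGGATCTTGATCT is found on the top strand at positions 42–55.
The reverse primer's reverse complement is CGCAGTT, which matches the template at positions 172–178.
Product length = (reverse-primer end) − (forward-primer start) + 1 = 178 − 42 + 1 = 137 bp.

137 bp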